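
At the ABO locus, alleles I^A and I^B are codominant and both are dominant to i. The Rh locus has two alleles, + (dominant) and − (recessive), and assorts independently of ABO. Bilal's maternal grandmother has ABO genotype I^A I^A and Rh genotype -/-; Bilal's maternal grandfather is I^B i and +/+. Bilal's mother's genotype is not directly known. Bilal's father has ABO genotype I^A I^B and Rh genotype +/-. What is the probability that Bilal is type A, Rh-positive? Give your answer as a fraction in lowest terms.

9/32

Bilal's mother's ABO genotype from I^A I^A × I^B i: 1/2 I^A I^B, 1/2 I^A i.
Crossing each possibility with the father I^A I^B and summing P(type A): 1/2·1/4 + 1/2·1/2 = 3/8.
Similarly for Rh via the mother's Rh distribution: P(Rh+) = 3/4.
Independent loci: 3/8 × 3/4 = 9/32.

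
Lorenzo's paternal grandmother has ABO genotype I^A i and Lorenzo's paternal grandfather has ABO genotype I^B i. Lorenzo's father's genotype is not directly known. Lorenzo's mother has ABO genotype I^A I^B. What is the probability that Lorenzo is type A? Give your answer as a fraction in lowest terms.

3/8

Lorenzo's father's ABO genotype from I^A i × I^B i: 1/4 I^A I^B, 1/4 I^A i, 1/4 I^B i, 1/4 i i.
Crossing each possibility with the mother I^A I^B and summing P(type A): 1/4·1/4 + 1/4·1/2 + 1/4·1/4 + 1/4·1/2 = 3/8.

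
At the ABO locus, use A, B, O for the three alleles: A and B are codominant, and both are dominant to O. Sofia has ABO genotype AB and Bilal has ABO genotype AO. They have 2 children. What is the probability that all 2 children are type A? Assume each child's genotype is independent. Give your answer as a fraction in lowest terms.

1/4

ABO cross AB × AO → 1/2 A, 1/4 B, 1/4 AB.
So P(type A) = 1/2 per child.
All 2 independent: (1/2)^2 = 1/4.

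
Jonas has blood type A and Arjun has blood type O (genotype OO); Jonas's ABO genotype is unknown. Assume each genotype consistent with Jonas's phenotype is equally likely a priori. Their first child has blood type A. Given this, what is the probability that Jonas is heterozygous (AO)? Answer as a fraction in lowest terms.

1/3

Possible genotypes: Jonas ∈ {AA, AO}; Arjun ∈ {OO}.
Weight each parental genotype pair by prior × P(type-A child):
  AA × OO: posterior weight 2/3.
  AO × OO: posterior weight 1/3.
Sum the posterior weight over pairs where Jonas is AO: 1/3.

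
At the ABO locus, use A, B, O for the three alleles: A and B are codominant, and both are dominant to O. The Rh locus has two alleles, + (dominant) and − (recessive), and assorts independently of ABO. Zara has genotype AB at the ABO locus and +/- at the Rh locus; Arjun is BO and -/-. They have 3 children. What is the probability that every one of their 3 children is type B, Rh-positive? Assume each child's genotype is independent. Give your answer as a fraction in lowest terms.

1/64

ABO cross AB × BO → 1/4 A, 1/2 B, 1/4 AB.
Rh cross +/- × -/- → 1/2 Rh+, 1/2 Rh-; so P(type B, Rh-positive) = 1/2 × 1/2 = 1/4 per child.
All 3 independent: (1/4)^3 = 1/64.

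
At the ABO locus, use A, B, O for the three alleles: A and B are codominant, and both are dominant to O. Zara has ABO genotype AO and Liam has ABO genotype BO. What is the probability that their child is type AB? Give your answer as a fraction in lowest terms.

1/4

ABO cross AO × BO → offspring phenotypes: 1/4 O, 1/4 A, 1/4 B, 1/4 AB.
So P(type AB) = 1/4.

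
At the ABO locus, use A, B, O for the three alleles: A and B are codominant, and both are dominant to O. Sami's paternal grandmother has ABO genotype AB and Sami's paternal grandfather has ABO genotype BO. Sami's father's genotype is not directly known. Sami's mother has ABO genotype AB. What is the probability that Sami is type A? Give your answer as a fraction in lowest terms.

Sami's father's ABO genotype from AB × BO: 1/4 AB, 1/4 AO, 1/4 BB, 1/4 BO.
Crossing each possibility with the mother AB and summing P(type A): 1/4·1/4 + 1/4·1/2 + 1/4·0 + 1/4·1/4 = 1/4.

1/4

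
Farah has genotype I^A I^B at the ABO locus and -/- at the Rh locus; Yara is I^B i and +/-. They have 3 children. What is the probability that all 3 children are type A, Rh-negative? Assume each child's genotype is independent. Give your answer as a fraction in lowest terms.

1/512

ABO cross I^A I^B × I^B i → 1/4 A, 1/2 B, 1/4 AB.
Rh cross -/- × +/- → 1/2 Rh+, 1/2 Rh-; so P(type A, Rh-negative) = 1/4 × 1/2 = 1/8 per child.
All 3 independent: (1/8)^3 = 1/512.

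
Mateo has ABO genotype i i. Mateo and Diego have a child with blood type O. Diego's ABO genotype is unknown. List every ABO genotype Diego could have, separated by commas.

I^A i, I^B i, i i

For each candidate genotype of Diego, check whether crossing it with i i can produce every observed child phenotype.
  I^A I^A → possible child types {A} ✗
  I^A I^B → possible child types {A, B} ✗
  I^A i → possible child types {O, A} ✓
  I^B I^B → possible child types {B} ✗
  I^B i → possible child types {O, B} ✓
  i i → possible child types {O} ✓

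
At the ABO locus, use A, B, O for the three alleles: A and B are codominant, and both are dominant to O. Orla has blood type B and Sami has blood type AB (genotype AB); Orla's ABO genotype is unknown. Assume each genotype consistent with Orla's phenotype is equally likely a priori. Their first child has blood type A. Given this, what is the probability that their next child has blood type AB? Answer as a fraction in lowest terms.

Possible genotypes: Orla ∈ {BB, BO}; Sami ∈ {AB}.
Weight each parental genotype pair by prior × P(type-A child):
  BO × AB: posterior weight 1; P(next child type AB) = 1/4.
Weighted sum = 1/4.

1/4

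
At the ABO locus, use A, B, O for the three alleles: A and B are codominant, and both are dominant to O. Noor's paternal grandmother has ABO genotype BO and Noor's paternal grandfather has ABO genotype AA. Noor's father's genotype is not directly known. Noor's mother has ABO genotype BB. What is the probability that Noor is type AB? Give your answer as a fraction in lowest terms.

1/2

Noor's father's ABO genotype from BO × AA: 1/2 AB, 1/2 AO.
Crossing each possibility with the mother BB and summing P(type AB): 1/2·1/2 + 1/2·1/2 = 1/2.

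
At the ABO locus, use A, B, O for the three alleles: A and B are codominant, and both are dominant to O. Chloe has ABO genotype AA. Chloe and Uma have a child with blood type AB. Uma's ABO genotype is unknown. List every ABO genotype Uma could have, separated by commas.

AB, BB, BO

For each candidate genotype of Uma, check whether crossing it with AA can produce every observed child phenotype.
  AA → possible child types {A} ✗
  AB → possible child types {A, AB} ✓
  AO → possible child types {A} ✗
  BB → possible child types {AB} ✓
  BO → possible child types {A, AB} ✓
  OO → possible child types {A} ✗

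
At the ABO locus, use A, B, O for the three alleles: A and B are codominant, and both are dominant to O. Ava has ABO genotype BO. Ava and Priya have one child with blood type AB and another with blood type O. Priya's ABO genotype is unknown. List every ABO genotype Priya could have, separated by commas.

For each candidate genotype of Priya, check whether crossing it with BO can produce every observed child phenotype.
  AA → possible child types {A, AB} ✗
  AB → possible child types {A, B, AB} ✗
  AO → possible child types {O, A, B, AB} ✓
  BB → possible child types {B} ✗
  BO → possible child types {O, B} ✗
  OO → possible child types {O, B} ✗

AO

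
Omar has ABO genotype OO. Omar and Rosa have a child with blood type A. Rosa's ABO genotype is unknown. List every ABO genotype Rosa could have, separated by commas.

AA, AB, AO

For each candidate genotype of Rosa, check whether crossing it with OO can produce every observed child phenotype.
  AA → possible child types {A} ✓
  AB → possible child types {A, B} ✓
  AO → possible child types {O, A} ✓
  BB → possible child types {B} ✗
  BO → possible child types {O, B} ✗
  OO → possible child types {O} ✗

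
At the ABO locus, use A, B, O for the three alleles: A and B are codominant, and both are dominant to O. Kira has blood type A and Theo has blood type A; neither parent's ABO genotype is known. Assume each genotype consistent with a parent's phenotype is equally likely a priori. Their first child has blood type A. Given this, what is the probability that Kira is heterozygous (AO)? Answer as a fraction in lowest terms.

Possible genotypes: Kira ∈ {AA, AO}; Theo ∈ {AA, AO}.
Weight each parental genotype pair by prior × P(type-A child):
  AA × AA: posterior weight 4/15.
  AA × AO: posterior weight 4/15.
  AO × AA: posterior weight 4/15.
  AO × AO: posterior weight 1/5.
Sum the posterior weight over pairs where Kira is AO: 7/15.

7/15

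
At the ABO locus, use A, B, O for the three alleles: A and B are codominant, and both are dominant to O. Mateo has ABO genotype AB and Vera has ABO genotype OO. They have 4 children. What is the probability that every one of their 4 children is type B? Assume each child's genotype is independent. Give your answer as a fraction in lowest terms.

ABO cross AB × OO → 1/2 A, 1/2 B.
So P(type B) = 1/2 per child.
All 4 independent: (1/2)^4 = 1/16.

1/16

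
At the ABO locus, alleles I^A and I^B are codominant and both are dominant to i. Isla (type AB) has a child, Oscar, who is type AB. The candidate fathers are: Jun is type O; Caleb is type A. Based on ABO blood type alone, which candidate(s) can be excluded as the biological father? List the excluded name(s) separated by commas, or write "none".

Jun

A candidate is excluded only if no genotype consistent with his phenotype could produce a type AB child with a type AB mother.
Jun (type O): no genotype consistent with that phenotype can produce a type-AB child with a type-AB mother.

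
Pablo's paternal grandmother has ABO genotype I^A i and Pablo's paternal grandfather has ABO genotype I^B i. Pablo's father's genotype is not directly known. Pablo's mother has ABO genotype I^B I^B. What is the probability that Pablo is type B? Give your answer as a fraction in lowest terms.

3/4

Pablo's father's ABO genotype from I^A i × I^B i: 1/4 I^A I^B, 1/4 I^A i, 1/4 I^B i, 1/4 i i.
Crossing each possibility with the mother I^B I^B and summing P(type B): 1/4·1/2 + 1/4·1/2 + 1/4·1 + 1/4·1 = 3/4.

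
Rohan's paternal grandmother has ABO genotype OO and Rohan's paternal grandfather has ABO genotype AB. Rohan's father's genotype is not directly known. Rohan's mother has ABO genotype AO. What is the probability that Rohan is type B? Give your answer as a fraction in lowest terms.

Rohan's father's ABO genotype from OO × AB: 1/2 AO, 1/2 BO.
Crossing each possibility with the mother AO and summing P(type B): 1/2·0 + 1/2·1/4 = 1/8.

1/8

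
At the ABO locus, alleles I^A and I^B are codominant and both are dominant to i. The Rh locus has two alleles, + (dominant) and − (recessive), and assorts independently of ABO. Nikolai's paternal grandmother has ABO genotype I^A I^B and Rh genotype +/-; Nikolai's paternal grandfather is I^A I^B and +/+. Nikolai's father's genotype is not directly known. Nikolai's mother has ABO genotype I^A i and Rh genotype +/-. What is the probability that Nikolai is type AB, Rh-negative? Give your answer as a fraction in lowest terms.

Nikolai's father's ABO genotype from I^A I^B × I^A I^B: 1/4 I^A I^A, 1/2 I^A I^B, 1/4 I^B I^B.
Crossing each possibility with the mother I^A i and summing P(type AB): 1/4·0 + 1/2·1/4 + 1/4·1/2 = 1/4.
Similarly for Rh via the father's Rh distribution: P(Rh-) = 1/8.
Independent loci: 1/4 × 1/8 = 1/32.

1/32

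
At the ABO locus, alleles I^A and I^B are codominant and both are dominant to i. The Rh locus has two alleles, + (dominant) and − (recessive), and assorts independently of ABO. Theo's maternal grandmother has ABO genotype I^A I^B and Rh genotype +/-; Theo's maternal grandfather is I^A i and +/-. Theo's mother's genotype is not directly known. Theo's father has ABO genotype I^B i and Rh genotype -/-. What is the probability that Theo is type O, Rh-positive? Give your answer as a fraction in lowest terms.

Theo's mother's ABO genotype from I^A I^B × I^A i: 1/4 I^A I^A, 1/4 I^A I^B, 1/4 I^A i, 1/4 I^B i.
Crossing each possibility with the father I^B i and summing P(type O): 1/4·0 + 1/4·0 + 1/4·1/4 + 1/4·1/4 = 1/8.
Similarly for Rh via the mother's Rh distribution: P(Rh+) = 1/2.
Independent loci: 1/8 × 1/2 = 1/16.

1/16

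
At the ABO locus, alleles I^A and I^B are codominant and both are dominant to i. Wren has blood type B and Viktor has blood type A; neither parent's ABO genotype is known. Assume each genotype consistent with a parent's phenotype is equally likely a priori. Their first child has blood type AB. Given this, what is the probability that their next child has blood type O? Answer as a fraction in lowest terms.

Possible genotypes: Wren ∈ {I^B I^B, I^B i}; Viktor ∈ {I^A I^A, I^A i}.
Weight each parental genotype pair by prior × P(type-AB child):
  I^B I^B × I^A I^A: posterior weight 4/9; P(next child type O) = 0.
  I^B I^B × I^A i: posterior weight 2/9; P(next child type O) = 0.
  I^B i × I^A I^A: posterior weight 2/9; P(next child type O) = 0.
  I^B i × I^A i: posterior weight 1/9; P(next child type O) = 1/4.
Weighted sum = 1/36.

1/36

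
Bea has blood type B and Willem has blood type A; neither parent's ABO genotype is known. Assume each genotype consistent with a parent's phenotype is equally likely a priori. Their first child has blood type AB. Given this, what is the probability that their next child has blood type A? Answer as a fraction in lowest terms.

Possible genotypes: Bea ∈ {I^B I^B, I^B i}; Willem ∈ {I^A I^A, I^A i}.
Weight each parental genotype pair by prior × P(type-AB child):
  I^B I^B × I^A I^A: posterior weight 4/9; P(next child type A) = 0.
  I^B I^B × I^A i: posterior weight 2/9; P(next child type A) = 0.
  I^B i × I^A I^A: posterior weight 2/9; P(next child type A) = 1/2.
  I^B i × I^A i: posterior weight 1/9; P(next child type A) = 1/4.
Weighted sum = 5/36.

5/36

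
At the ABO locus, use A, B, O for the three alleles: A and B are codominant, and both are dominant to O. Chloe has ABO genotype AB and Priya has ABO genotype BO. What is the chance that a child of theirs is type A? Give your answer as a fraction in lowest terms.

1/4

ABO cross AB × BO → offspring phenotypes: 1/4 A, 1/2 B, 1/4 AB.
So P(type A) = 1/4.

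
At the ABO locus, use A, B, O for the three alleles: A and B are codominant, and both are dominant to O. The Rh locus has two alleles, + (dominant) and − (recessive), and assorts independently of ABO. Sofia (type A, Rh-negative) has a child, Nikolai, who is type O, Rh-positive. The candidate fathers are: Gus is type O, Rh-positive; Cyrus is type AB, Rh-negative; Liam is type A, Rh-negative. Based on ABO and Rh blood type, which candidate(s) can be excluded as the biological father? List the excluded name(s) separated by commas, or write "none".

A candidate is excluded only if no genotype consistent with his phenotype could produce a type O, Rh-positive child with a type A, Rh-negative mother.
Cyrus (type AB, Rh-): no genotype consistent with that phenotype can produce a type-O Rh+ child with a type-A mother.
Liam (type A, Rh-): no genotype consistent with that phenotype can produce a type-O Rh+ child with a type-A mother.

Cyrus, Liam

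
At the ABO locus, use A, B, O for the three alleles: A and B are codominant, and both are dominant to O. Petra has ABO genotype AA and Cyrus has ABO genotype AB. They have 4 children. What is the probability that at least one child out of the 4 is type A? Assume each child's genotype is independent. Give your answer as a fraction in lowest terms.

ABO cross AA × AB → 1/2 A, 1/2 AB.
So P(type A) = 1/2 per child.
P(none) = (1/2)^4 = 1/16; P(at least one) = 1 − 1/16 = 15/16.

15/16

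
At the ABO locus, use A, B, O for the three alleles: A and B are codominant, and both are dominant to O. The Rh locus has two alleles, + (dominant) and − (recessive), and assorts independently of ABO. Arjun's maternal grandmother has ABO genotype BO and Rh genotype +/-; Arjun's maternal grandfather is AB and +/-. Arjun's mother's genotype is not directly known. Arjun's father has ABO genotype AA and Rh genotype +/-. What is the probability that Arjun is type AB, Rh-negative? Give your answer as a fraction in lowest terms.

1/8

Arjun's mother's ABO genotype from BO × AB: 1/4 AB, 1/4 AO, 1/4 BB, 1/4 BO.
Crossing each possibility with the father AA and summing P(type AB): 1/4·1/2 + 1/4·0 + 1/4·1 + 1/4·1/2 = 1/2.
Similarly for Rh via the mother's Rh distribution: P(Rh-) = 1/4.
Independent loci: 1/2 × 1/4 = 1/8.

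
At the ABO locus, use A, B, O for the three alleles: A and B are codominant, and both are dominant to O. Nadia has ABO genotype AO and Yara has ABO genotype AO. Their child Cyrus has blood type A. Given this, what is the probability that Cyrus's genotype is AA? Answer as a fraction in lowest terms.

1/3

Cross AO × AO → 1/4 AA, 1/2 AO, 1/4 OO.
Type-A genotypes among offspring: AA (1/4), AO (1/2); total 3/4.
P(AA | type A) = (1/4) / (3/4) = 1/3.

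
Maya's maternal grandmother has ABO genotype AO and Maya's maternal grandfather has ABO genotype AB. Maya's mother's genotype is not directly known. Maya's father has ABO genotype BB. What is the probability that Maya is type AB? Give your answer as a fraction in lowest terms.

1/2

Maya's mother's ABO genotype from AO × AB: 1/4 AA, 1/4 AB, 1/4 AO, 1/4 BO.
Crossing each possibility with the father BB and summing P(type AB): 1/4·1 + 1/4·1/2 + 1/4·1/2 + 1/4·0 = 1/2.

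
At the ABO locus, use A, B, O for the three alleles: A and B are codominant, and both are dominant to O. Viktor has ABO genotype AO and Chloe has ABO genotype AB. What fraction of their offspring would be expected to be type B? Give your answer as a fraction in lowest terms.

1/4

ABO cross AO × AB → offspring phenotypes: 1/2 A, 1/4 B, 1/4 AB.
So P(type B) = 1/4.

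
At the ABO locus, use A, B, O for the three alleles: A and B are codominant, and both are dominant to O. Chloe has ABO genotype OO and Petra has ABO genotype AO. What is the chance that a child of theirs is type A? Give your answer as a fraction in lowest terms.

ABO cross OO × AO → offspring phenotypes: 1/2 O, 1/2 A.
So P(type A) = 1/2.

1/2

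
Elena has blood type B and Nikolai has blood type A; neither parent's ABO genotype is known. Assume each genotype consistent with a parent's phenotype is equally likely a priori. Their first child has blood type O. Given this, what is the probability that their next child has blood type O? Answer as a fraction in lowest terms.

1/4

Possible genotypes: Elena ∈ {BB, BO}; Nikolai ∈ {AA, AO}.
Weight each parental genotype pair by prior × P(type-O child):
  BO × AO: posterior weight 1; P(next child type O) = 1/4.
Weighted sum = 1/4.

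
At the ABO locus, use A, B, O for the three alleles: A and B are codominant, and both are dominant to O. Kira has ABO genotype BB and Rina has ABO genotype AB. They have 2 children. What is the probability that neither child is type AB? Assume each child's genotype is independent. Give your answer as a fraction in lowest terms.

1/4

ABO cross BB × AB → 1/2 B, 1/2 AB.
So P(type AB) = 1/2 per child.
P(not type AB) = 1/2 for one child; (1/2)^2 = 1/4.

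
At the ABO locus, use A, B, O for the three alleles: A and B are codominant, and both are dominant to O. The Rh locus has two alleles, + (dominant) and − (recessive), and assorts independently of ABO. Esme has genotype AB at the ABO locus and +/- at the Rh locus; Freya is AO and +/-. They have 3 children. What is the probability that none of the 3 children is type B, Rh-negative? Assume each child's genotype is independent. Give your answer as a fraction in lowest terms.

ABO cross AB × AO → 1/2 A, 1/4 B, 1/4 AB.
Rh cross +/- × +/- → 3/4 Rh+, 1/4 Rh-; so P(type B, Rh-negative) = 1/4 × 1/4 = 1/16 per child.
P(not type B, Rh-negative) = 15/16 for one child; (15/16)^3 = 3375/4096.

3375/4096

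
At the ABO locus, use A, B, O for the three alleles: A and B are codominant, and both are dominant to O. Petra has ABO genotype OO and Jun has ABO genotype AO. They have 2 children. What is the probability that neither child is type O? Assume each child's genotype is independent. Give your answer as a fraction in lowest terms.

ABO cross OO × AO → 1/2 O, 1/2 A.
So P(type O) = 1/2 per child.
P(not type O) = 1/2 for one child; (1/2)^2 = 1/4.

1/4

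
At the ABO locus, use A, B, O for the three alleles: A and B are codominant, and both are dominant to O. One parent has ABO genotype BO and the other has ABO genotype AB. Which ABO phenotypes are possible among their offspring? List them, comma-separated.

A, B, AB

Gametes from BO × AB give offspring ABO genotypes AB, AO, BB, BO, i.e. phenotypes A, B, AB.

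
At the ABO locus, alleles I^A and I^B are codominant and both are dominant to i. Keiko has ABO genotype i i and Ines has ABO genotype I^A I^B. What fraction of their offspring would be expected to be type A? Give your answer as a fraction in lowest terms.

1/2

ABO cross i i × I^A I^B → offspring phenotypes: 1/2 A, 1/2 B.
So P(type A) = 1/2.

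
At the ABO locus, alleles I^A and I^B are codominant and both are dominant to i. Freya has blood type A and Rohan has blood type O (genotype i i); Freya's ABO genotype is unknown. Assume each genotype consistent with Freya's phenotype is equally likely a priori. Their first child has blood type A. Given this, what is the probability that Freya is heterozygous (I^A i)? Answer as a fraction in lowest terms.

Possible genotypes: Freya ∈ {I^A I^A, I^A i}; Rohan ∈ {i i}.
Weight each parental genotype pair by prior × P(type-A child):
  I^A I^A × i i: posterior weight 2/3.
  I^A i × i i: posterior weight 1/3.
Sum the posterior weight over pairs where Freya is I^A i: 1/3.

1/3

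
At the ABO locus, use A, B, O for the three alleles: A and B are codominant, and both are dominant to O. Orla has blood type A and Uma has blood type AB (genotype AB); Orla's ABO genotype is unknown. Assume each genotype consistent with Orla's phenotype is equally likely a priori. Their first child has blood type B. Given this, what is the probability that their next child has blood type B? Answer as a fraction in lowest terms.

Possible genotypes: Orla ∈ {AA, AO}; Uma ∈ {AB}.
Weight each parental genotype pair by prior × P(type-B child):
  AO × AB: posterior weight 1; P(next child type B) = 1/4.
Weighted sum = 1/4.

1/4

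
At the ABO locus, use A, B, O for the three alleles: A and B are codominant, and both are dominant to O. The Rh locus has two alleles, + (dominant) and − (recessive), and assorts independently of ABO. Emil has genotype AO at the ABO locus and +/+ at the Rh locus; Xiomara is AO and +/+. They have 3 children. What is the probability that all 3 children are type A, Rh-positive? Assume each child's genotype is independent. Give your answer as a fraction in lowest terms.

ABO cross AO × AO → 1/4 O, 3/4 A.
Rh cross +/+ × +/+ → 1 Rh+; so P(type A, Rh-positive) = 3/4 × 1 = 3/4 per child.
All 3 independent: (3/4)^3 = 27/64.

27/64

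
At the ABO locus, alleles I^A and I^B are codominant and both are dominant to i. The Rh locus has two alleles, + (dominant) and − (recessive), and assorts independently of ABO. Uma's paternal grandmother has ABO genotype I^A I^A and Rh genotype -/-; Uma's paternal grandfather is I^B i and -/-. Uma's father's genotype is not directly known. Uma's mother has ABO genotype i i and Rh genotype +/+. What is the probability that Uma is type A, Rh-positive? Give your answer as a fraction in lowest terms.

1/2

Uma's father's ABO genotype from I^A I^A × I^B i: 1/2 I^A I^B, 1/2 I^A i.
Crossing each possibility with the mother i i and summing P(type A): 1/2·1/2 + 1/2·1/2 = 1/2.
Similarly for Rh via the father's Rh distribution: P(Rh+) = 1.
Independent loci: 1/2 × 1 = 1/2.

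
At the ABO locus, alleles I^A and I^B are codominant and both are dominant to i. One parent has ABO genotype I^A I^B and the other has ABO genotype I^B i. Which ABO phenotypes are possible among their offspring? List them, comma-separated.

Gametes from I^A I^B × I^B i give offspring ABO genotypes I^A I^B, I^A i, I^B I^B, I^B i, i.e. phenotypes A, B, AB.

A, B, AB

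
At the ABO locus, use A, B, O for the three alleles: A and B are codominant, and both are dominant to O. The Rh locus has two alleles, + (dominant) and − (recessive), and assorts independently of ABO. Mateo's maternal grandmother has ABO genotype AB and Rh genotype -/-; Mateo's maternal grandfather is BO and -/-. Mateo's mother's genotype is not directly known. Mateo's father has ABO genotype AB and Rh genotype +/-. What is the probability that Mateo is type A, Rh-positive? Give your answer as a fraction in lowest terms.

Mateo's mother's ABO genotype from AB × BO: 1/4 AB, 1/4 AO, 1/4 BB, 1/4 BO.
Crossing each possibility with the father AB and summing P(type A): 1/4·1/4 + 1/4·1/2 + 1/4·0 + 1/4·1/4 = 1/4.
Similarly for Rh via the mother's Rh distribution: P(Rh+) = 1/2.
Independent loci: 1/4 × 1/2 = 1/8.

1/8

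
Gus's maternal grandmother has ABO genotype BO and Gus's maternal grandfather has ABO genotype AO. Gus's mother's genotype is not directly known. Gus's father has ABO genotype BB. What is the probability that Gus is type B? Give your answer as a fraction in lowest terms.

3/4

Gus's mother's ABO genotype from BO × AO: 1/4 AB, 1/4 AO, 1/4 BO, 1/4 OO.
Crossing each possibility with the father BB and summing P(type B): 1/4·1/2 + 1/4·1/2 + 1/4·1 + 1/4·1 = 3/4.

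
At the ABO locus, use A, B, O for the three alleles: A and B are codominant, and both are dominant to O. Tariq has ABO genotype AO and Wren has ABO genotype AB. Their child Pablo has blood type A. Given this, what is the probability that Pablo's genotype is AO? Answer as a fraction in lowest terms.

Cross AO × AB → 1/4 AA, 1/4 AB, 1/4 AO, 1/4 BO.
Type-A genotypes among offspring: AA (1/4), AO (1/4); total 1/2.
P(AO | type A) = (1/4) / (1/2) = 1/2.

1/2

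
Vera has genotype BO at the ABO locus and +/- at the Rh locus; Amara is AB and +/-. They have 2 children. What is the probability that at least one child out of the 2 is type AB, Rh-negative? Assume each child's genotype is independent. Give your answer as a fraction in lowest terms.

31/256

ABO cross BO × AB → 1/4 A, 1/2 B, 1/4 AB.
Rh cross +/- × +/- → 3/4 Rh+, 1/4 Rh-; so P(type AB, Rh-negative) = 1/4 × 1/4 = 1/16 per child.
P(none) = (15/16)^2 = 225/256; P(at least one) = 1 − 225/256 = 31/256.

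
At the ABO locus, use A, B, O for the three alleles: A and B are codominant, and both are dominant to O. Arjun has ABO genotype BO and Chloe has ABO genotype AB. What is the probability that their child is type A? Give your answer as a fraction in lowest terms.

ABO cross BO × AB → offspring phenotypes: 1/4 A, 1/2 B, 1/4 AB.
So P(type A) = 1/4.

1/4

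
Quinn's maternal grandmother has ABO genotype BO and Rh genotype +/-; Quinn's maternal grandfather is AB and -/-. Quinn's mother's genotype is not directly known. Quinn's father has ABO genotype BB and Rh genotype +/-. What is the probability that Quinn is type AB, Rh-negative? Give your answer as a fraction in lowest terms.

Quinn's mother's ABO genotype from BO × AB: 1/4 AB, 1/4 AO, 1/4 BB, 1/4 BO.
Crossing each possibility with the father BB and summing P(type AB): 1/4·1/2 + 1/4·1/2 + 1/4·0 + 1/4·0 = 1/4.
Similarly for Rh via the mother's Rh distribution: P(Rh-) = 3/8.
Independent loci: 1/4 × 3/8 = 3/32.

3/32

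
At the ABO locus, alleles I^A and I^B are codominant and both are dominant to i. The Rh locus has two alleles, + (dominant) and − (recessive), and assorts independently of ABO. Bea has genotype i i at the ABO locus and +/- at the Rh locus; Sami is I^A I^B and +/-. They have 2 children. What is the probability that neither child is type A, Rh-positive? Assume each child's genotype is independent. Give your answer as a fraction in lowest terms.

ABO cross i i × I^A I^B → 1/2 A, 1/2 B.
Rh cross +/- × +/- → 3/4 Rh+, 1/4 Rh-; so P(type A, Rh-positive) = 1/2 × 3/4 = 3/8 per child.
P(not type A, Rh-positive) = 5/8 for one child; (5/8)^2 = 25/64.

25/64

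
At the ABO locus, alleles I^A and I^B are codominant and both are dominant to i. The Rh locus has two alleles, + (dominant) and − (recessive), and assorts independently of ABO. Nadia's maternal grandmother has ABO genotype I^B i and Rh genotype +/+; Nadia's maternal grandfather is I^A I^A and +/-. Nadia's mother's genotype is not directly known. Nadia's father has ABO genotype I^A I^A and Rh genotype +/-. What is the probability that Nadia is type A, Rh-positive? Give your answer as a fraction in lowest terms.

Nadia's mother's ABO genotype from I^B i × I^A I^A: 1/2 I^A I^B, 1/2 I^A i.
Crossing each possibility with the father I^A I^A and summing P(type A): 1/2·1/2 + 1/2·1 = 3/4.
Similarly for Rh via the mother's Rh distribution: P(Rh+) = 7/8.
Independent loci: 3/4 × 7/8 = 21/32.

21/32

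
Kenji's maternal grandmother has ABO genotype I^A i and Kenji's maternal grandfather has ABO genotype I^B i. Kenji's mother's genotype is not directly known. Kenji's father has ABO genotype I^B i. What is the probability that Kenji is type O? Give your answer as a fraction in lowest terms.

Kenji's mother's ABO genotype from I^A i × I^B i: 1/4 I^A I^B, 1/4 I^A i, 1/4 I^B i, 1/4 i i.
Crossing each possibility with the father I^B i and summing P(type O): 1/4·0 + 1/4·1/4 + 1/4·1/4 + 1/4·1/2 = 1/4.

1/4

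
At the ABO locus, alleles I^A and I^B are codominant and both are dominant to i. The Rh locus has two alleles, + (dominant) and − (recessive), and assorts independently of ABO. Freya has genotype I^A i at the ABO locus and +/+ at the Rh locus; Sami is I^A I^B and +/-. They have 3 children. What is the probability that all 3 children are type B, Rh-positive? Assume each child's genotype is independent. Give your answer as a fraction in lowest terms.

1/64

ABO cross I^A i × I^A I^B → 1/2 A, 1/4 B, 1/4 AB.
Rh cross +/+ × +/- → 1 Rh+; so P(type B, Rh-positive) = 1/4 × 1 = 1/4 per child.
All 3 independent: (1/4)^3 = 1/64.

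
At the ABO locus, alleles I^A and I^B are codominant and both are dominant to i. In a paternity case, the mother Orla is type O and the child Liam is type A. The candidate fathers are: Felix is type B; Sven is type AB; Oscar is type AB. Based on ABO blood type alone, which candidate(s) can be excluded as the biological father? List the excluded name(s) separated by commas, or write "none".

A candidate is excluded only if no genotype consistent with his phenotype could produce a type A child with a type O mother.
Felix (type B): no genotype consistent with that phenotype can produce a type-A child with a type-O mother.

Felix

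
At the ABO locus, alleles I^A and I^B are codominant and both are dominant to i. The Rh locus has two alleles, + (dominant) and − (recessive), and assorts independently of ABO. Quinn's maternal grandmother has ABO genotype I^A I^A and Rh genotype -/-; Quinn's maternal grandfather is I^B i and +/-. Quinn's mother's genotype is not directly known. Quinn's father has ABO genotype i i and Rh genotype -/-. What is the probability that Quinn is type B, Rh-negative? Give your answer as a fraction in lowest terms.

3/16

Quinn's mother's ABO genotype from I^A I^A × I^B i: 1/2 I^A I^B, 1/2 I^A i.
Crossing each possibility with the father i i and summing P(type B): 1/2·1/2 + 1/2·0 = 1/4.
Similarly for Rh via the mother's Rh distribution: P(Rh-) = 3/4.
Independent loci: 1/4 × 3/4 = 3/16.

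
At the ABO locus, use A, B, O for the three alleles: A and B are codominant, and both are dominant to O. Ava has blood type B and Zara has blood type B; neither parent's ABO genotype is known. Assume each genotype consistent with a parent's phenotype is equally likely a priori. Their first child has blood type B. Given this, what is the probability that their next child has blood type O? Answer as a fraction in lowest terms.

1/20

Possible genotypes: Ava ∈ {BB, BO}; Zara ∈ {BB, BO}.
Weight each parental genotype pair by prior × P(type-B child):
  BB × BB: posterior weight 4/15; P(next child type O) = 0.
  BB × BO: posterior weight 4/15; P(next child type O) = 0.
  BO × BB: posterior weight 4/15; P(next child type O) = 0.
  BO × BO: posterior weight 1/5; P(next child type O) = 1/4.
Weighted sum = 1/20.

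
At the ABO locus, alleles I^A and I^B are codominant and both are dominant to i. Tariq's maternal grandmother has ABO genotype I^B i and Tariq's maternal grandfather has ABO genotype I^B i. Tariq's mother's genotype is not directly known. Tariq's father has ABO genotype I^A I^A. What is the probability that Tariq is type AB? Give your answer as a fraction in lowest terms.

1/2

Tariq's mother's ABO genotype from I^B i × I^B i: 1/4 I^B I^B, 1/2 I^B i, 1/4 i i.
Crossing each possibility with the father I^A I^A and summing P(type AB): 1/4·1 + 1/2·1/2 + 1/4·0 = 1/2.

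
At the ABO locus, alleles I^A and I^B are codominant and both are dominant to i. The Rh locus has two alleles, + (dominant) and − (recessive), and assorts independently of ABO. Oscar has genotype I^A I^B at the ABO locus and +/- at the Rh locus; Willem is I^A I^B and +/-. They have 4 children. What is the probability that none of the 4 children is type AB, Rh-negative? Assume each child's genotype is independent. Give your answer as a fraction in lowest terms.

2401/4096

ABO cross I^A I^B × I^A I^B → 1/4 A, 1/4 B, 1/2 AB.
Rh cross +/- × +/- → 3/4 Rh+, 1/4 Rh-; so P(type AB, Rh-negative) = 1/2 × 1/4 = 1/8 per child.
P(not type AB, Rh-negative) = 7/8 for one child; (7/8)^4 = 2401/4096.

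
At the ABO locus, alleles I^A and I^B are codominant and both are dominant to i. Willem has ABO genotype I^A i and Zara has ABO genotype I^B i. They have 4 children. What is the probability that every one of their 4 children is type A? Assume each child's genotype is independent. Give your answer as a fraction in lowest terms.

ABO cross I^A i × I^B i → 1/4 O, 1/4 A, 1/4 B, 1/4 AB.
So P(type A) = 1/4 per child.
All 4 independent: (1/4)^4 = 1/256.

1/256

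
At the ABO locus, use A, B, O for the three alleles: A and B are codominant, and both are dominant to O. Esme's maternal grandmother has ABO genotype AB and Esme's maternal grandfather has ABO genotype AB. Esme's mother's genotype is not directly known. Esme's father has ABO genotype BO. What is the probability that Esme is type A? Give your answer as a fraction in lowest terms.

Esme's mother's ABO genotype from AB × AB: 1/4 AA, 1/2 AB, 1/4 BB.
Crossing each possibility with the father BO and summing P(type A): 1/4·1/2 + 1/2·1/4 + 1/4·0 = 1/4.

1/4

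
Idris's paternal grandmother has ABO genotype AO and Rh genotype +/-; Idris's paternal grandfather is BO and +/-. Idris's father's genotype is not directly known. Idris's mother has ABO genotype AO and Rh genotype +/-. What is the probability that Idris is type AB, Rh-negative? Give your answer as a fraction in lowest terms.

1/32

Idris's father's ABO genotype from AO × BO: 1/4 AB, 1/4 AO, 1/4 BO, 1/4 OO.
Crossing each possibility with the mother AO and summing P(type AB): 1/4·1/4 + 1/4·0 + 1/4·1/4 + 1/4·0 = 1/8.
Similarly for Rh via the father's Rh distribution: P(Rh-) = 1/4.
Independent loci: 1/8 × 1/4 = 1/32.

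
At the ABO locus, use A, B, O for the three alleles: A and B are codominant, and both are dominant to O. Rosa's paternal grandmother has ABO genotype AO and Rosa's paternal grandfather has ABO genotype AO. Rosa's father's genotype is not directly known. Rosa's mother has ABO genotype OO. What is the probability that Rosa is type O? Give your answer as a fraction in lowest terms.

1/2

Rosa's father's ABO genotype from AO × AO: 1/4 AA, 1/2 AO, 1/4 OO.
Crossing each possibility with the mother OO and summing P(type O): 1/4·0 + 1/2·1/2 + 1/4·1 = 1/2.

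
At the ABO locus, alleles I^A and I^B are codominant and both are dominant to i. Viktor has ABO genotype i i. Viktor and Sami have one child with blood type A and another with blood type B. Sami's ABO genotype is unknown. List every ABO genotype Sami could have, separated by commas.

I^A I^B

For each candidate genotype of Sami, check whether crossing it with i i can produce every observed child phenotype.
  I^A I^A → possible child types {A} ✗
  I^A I^B → possible child types {A, B} ✓
  I^A i → possible child types {O, A} ✗
  I^B I^B → possible child types {B} ✗
  I^B i → possible child types {O, B} ✗
  i i → possible child types {O} ✗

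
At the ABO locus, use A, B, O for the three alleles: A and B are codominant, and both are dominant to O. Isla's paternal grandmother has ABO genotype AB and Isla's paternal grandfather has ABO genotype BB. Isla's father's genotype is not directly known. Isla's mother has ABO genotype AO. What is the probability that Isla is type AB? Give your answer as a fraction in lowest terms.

3/8

Isla's father's ABO genotype from AB × BB: 1/2 AB, 1/2 BB.
Crossing each possibility with the mother AO and summing P(type AB): 1/2·1/4 + 1/2·1/2 = 3/8.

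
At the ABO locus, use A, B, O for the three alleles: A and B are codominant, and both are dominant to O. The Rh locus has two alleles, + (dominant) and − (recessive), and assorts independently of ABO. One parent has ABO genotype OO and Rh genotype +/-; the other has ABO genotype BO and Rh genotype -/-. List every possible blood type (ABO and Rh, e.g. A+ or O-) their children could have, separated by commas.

O+, O-, B+, B-

Gametes from OO × BO give offspring ABO genotypes BO, OO, i.e. phenotypes O, B.
Rh cross +/- × -/- → phenotypes Rh+, Rh-.
Combining independently: O+, O-, B+, B-.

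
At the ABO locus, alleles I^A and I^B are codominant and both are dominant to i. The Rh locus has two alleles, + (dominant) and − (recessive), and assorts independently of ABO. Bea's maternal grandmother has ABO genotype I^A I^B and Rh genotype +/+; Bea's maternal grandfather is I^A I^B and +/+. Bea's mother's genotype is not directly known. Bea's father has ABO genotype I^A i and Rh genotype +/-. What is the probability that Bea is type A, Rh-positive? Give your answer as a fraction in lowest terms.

Bea's mother's ABO genotype from I^A I^B × I^A I^B: 1/4 I^A I^A, 1/2 I^A I^B, 1/4 I^B I^B.
Crossing each possibility with the father I^A i and summing P(type A): 1/4·1 + 1/2·1/2 + 1/4·0 = 1/2.
Similarly for Rh via the mother's Rh distribution: P(Rh+) = 1.
Independent loci: 1/2 × 1 = 1/2.

1/2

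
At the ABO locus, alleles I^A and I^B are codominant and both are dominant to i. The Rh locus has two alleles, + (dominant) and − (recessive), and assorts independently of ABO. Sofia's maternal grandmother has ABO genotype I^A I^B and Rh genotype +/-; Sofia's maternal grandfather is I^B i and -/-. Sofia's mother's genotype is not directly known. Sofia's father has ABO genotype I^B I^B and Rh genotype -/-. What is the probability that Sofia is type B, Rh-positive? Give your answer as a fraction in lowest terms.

3/16

Sofia's mother's ABO genotype from I^A I^B × I^B i: 1/4 I^A I^B, 1/4 I^A i, 1/4 I^B I^B, 1/4 I^B i.
Crossing each possibility with the father I^B I^B and summing P(type B): 1/4·1/2 + 1/4·1/2 + 1/4·1 + 1/4·1 = 3/4.
Similarly for Rh via the mother's Rh distribution: P(Rh+) = 1/4.
Independent loci: 3/4 × 1/4 = 3/16.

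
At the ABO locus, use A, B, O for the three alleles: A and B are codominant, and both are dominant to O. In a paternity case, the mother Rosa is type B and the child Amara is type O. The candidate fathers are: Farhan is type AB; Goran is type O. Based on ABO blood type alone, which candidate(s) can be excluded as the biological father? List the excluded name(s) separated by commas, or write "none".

Farhan

A candidate is excluded only if no genotype consistent with his phenotype could produce a type O child with a type B mother.
Farhan (type AB): no genotype consistent with that phenotype can produce a type-O child with a type-B mother.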